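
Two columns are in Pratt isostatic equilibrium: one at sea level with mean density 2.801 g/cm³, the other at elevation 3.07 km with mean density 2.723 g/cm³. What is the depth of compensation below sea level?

ρ_ref D = ρ (D + h) → D (ρ_ref − ρ) = ρ h.
D = ρ h/(ρ_ref − ρ) = 2.723 × 3.07 km/(2.801 − 2.723) = 107 km.

107 km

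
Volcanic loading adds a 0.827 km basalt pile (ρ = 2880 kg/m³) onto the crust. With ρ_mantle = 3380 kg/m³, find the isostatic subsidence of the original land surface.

Subaerial loading: s = t ρ_load / ρ_m.
s = 0.827 km × 2880/3380 = 0.705 km.

0.705 km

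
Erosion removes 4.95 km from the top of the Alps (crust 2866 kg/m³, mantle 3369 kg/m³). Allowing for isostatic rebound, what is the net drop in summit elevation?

0.739 km

Rebound u = e ρ_c/ρ_m = 4.95 km × 2866/3369 = 4.211 km.
Net surface drop = e − u = 4.95 km − 4.211 km = e (ρ_m − ρ_c)/ρ_m = 0.739 km.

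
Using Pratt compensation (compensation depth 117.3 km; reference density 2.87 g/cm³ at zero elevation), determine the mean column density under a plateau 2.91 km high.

Pratt balance: ρ_ref D = ρ (D + h).
ρ = ρ_ref D/(D + h) = 2.87 × 117.3 km/(117.3 km + 2.91 km) = 2.8 g/cm³.

2.8 g/cm³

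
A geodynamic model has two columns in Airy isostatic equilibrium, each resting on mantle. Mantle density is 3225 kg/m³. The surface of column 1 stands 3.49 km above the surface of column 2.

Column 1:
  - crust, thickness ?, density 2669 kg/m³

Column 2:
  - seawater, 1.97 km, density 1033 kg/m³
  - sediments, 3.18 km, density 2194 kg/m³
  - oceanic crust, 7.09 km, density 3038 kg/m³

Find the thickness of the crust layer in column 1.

36.3 km

Take the compensation level at the base of the deeper column (depth z_c below the surface of column 1) and equate Σ ρ_i t_i down to z_c; mantle fills any gap and the z_c terms cancel.
Column 1: x×2669 + (z_c − 0 − x)×3225
Column 2: 3.49×0 + 1.97×1033 + 3.18×2194 + 7.09×3038 + (z_c − 3.49 − 12.24)×3225
The z_c×3225 term appears on both sides and cancels. Collect the known terms of each column as K = Σ(ρt)_known − 3225 × (depth of known layers): K_1 = 0 − 3225×0 = 0; K_2 = 30551.35 − 3225×(3.49 + 12.24) = −20177.9.
Balance: K_1 − x×(3225 − 2669) = K_2, so x = (K_1 − K_2)/(3225 − 2669) = 20177.9/556 = 36.3 km.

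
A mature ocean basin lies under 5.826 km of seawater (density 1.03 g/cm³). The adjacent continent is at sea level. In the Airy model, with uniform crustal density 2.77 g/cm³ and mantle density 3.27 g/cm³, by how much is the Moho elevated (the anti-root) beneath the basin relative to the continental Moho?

20.3 km

By Archimedes' principle applied to the lithosphere: replacing crust with seawater at the top is compensated by replacing crust with mantle at the base: d (ρ_c − ρ_w) = a (ρ_m − ρ_c).
a = d (ρ_c − ρ_w)/(ρ_m − ρ_c) = 5.826 km × 1.74/0.5 = 20.3 km.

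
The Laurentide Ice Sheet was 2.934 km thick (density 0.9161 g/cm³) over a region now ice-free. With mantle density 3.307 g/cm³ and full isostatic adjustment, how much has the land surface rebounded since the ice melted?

Removing the load lets mantle flow back in; uplift u satisfies ρ_ice t = ρ_m u.
u = t ρ_ice/ρ_m = 2.934 km × 0.9161/3.307 = 0.813 km.

0.813 km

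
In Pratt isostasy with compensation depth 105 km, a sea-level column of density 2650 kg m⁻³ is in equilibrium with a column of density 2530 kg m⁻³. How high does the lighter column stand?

4.98 km

ρ_ref D = ρ (D + h) → h = D (ρ_ref − ρ)/ρ.
h = 105 km × (2650 − 2530)/2530 = 4.98 km.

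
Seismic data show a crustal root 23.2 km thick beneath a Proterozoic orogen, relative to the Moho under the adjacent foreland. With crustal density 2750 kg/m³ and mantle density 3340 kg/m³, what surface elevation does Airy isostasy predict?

Isostatic balance requires: ρ_c h = (ρ_m − ρ_c) r.
h = r (ρ_m − ρ_c) / ρ_c = 23.2 km × (3340 − 2750) / 2750 = 4.98 km.

4.98 km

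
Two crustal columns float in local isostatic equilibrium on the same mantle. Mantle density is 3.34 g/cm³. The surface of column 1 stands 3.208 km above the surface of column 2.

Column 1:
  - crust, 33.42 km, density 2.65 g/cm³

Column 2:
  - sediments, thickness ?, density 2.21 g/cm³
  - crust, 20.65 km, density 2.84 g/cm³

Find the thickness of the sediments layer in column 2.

Take the compensation level at the base of the deeper column (depth z_c below the surface of column 1) and equate Σ ρ_i t_i down to z_c; mantle fills any gap and the z_c terms cancel.
Column 1: 33.42×2.65 + (z_c − 33.42)×3.34
Column 2: 3.208×0 + x×2.21 + 20.65×2.84 + (z_c − 3.208 − 20.65 − x)×3.34
The z_c×3.34 term appears on both sides and cancels. Collect the known terms of each column as K = Σ(ρt)_known − 3.34 × (depth of known layers): K_1 = 88.563 − 3.34×33.42 = −23.0598; K_2 = 58.646 − 3.34×(3.208 + 20.65) = −21.03972.
Balance: K_1 = K_2 − x×(3.34 − 2.21), so x = (K_2 − K_1)/(3.34 − 2.21) = 2.02008/1.13 = 1.79 km.

1.79 km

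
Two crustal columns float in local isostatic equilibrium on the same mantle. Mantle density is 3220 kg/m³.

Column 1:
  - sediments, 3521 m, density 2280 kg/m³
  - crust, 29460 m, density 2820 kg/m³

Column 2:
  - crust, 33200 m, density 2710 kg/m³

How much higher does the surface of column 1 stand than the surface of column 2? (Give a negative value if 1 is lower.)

For any compensation level in the mantle, the mantle terms cancel and isostasy reduces to e = (Σt_1 − Σt_2) − (Σ(ρt)_1 − Σ(ρt)_2) / ρ_m.
Σt_1 = 32981 m; Σt_2 = 33200 m; Σ(ρt)_1 = 91105080; Σ(ρt)_2 = 89972000 (in m·kg/m³).
e = (32981 − 33200) − (91105080 − 89972000) / 3220 = −571 m.

−571 m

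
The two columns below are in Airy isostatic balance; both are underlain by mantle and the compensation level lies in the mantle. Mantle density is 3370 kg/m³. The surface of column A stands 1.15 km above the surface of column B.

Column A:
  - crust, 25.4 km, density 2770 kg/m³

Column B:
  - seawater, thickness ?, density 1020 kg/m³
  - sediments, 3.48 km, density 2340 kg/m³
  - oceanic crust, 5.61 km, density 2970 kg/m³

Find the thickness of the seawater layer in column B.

2.36 km

Take the compensation level at the base of the deeper column (depth z_c below the surface of column A) and equate Σ ρ_i t_i down to z_c; mantle fills any gap and the z_c terms cancel.
Column A: 25.4×2770 + (z_c − 25.4)×3370
Column B: 1.15×0 + x×1020 + 3.48×2340 + 5.61×2970 + (z_c − 1.15 − 9.09 − x)×3370
The z_c×3370 term appears on both sides and cancels. Collect the known terms of each column as K = Σ(ρt)_known − 3370 × (depth of known layers): K_A = 70358 − 3370×25.4 = −15240; K_B = 24804.9 − 3370×(1.15 + 9.09) = −9703.9.
Balance: K_A = K_B − x×(3370 − 1020), so x = (K_B − K_A)/(3370 − 1020) = 5536.1/2350 = 2.36 km.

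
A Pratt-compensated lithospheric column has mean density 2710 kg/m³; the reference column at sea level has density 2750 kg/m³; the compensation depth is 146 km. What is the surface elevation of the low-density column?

ρ_ref D = ρ (D + h) → h = D (ρ_ref − ρ)/ρ.
h = 146 km × (2750 − 2710)/2710 = 2.15 km.

2.15 km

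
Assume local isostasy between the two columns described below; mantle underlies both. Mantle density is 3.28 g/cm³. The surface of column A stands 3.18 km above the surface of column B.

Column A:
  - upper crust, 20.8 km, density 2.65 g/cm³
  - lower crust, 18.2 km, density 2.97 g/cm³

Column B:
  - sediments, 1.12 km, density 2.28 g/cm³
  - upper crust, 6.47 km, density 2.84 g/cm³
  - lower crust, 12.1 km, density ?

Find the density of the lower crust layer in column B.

2.92 g/cm³

Take the compensation level at the base of the deeper column (depth z_c below the surface of column A) and equate Σ ρ_i t_i down to z_c; mantle fills any gap and the z_c terms cancel.
Column A: 20.8×2.65 + 18.2×2.97 + (z_c − 39)×3.28
Column B: 3.18×0 + 1.12×2.28 + 6.47×2.84 + 12.1×ρ + (z_c − 3.18 − 19.69)×3.28
The z_c×3.28 term appears on both sides and cancels. Collect the known terms of each column as K = Σ(ρt)_known − 3.28 × (depth of known layers): K_A = 109.174 − 3.28×39 = −18.746; K_B = 20.9284 − 3.28×(3.18 + 19.69) = −54.0852.
Balance: K_A = K_B + 12.1×ρ, so ρ = (K_A − K_B)/12.1 = 35.3392/12.1 = 2.92 g/cm³.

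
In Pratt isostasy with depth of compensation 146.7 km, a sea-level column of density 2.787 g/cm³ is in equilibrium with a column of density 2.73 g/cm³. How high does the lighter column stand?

3.06 km

ρ_ref D = ρ (D + h) → h = D (ρ_ref − ρ)/ρ.
h = 146.7 km × (2.787 − 2.73)/2.73 = 3.06 km.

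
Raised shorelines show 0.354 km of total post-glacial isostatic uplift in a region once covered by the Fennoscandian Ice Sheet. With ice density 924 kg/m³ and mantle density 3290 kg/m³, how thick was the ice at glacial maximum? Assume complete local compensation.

1.26 km

u = t ρ_ice/ρ_m → t = u ρ_m/ρ_ice = 0.354 km × 3290/924 = 1.26 km.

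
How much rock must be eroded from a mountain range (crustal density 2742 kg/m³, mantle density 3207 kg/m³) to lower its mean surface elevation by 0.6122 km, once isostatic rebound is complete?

4.22 km

Net drop Δ = e − u = e − e ρ_c/ρ_m = e (ρ_m − ρ_c)/ρ_m.
e = Δ ρ_m/(ρ_m − ρ_c) = 0.6122 km × 3207/465 = 4.22 km.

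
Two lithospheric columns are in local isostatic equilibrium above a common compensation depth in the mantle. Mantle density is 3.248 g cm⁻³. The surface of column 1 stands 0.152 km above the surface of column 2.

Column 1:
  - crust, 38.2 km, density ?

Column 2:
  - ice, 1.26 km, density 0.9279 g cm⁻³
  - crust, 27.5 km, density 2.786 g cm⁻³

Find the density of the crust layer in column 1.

2.83 g cm⁻³

Take the compensation level at the base of the deeper column (depth z_c below the surface of column 1) and equate Σ ρ_i t_i down to z_c; mantle fills any gap and the z_c terms cancel.
Column 1: 38.2×ρ + (z_c − 38.2)×3.248
Column 2: 0.152×0 + 1.26×0.9279 + 27.5×2.786 + (z_c − 0.152 − 28.76)×3.248
The z_c×3.248 term appears on both sides and cancels. Collect the known terms of each column as K = Σ(ρt)_known − 3.248 × (depth of known layers): K_1 = 0 − 3.248×38.2 = −124.0736; K_2 = 77.784154 − 3.248×(0.152 + 28.76) = −16.122022.
Balance: K_1 + 38.2×ρ = K_2, so ρ = (K_2 − K_1)/38.2 = 107.952/38.2 = 2.83 g cm⁻³.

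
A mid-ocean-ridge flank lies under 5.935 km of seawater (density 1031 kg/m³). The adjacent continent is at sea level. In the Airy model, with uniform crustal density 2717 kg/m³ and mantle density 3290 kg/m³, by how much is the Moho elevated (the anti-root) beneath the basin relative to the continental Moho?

For local isostatic compensation: replacing crust with seawater at the top is compensated by replacing crust with mantle at the base: d (ρ_c − ρ_w) = a (ρ_m − ρ_c).
a = d (ρ_c − ρ_w)/(ρ_m − ρ_c) = 5.935 km × 1686/573 = 17.5 km.

17.5 km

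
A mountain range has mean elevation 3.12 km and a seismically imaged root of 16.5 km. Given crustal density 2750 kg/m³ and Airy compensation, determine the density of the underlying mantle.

3270 kg/m³

Airy balance: ρ_c h = (ρ_m − ρ_c) r → ρ_m = ρ_c (1 + h/r).
ρ_m = 2750 × (1 + 3.12 km/16.5 km) = 3270 kg/m³.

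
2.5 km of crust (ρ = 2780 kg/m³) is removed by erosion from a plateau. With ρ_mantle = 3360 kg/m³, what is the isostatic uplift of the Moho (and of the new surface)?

Unloading: uplift u = e ρ_c/ρ_m = 2.5 km × 2780/3360 = 2.07 km.

2.07 km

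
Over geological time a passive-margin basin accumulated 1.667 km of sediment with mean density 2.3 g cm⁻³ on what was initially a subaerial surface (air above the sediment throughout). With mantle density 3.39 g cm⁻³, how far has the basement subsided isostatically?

1.13 km

Subaerial load: s = t ρ_sed / ρ_m = 1.667 km × 2.3/3.39 = 1.13 km.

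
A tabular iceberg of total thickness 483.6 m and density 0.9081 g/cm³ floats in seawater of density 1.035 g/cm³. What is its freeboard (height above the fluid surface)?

59.3 m

Floating equilibrium: submerged depth d = t ρ_obj/ρ_fluid = 483.6 m × 0.9081/1.035 = 424.3 m.
Freeboard = t − d = 483.6 m − 424.3 m = 59.3 m.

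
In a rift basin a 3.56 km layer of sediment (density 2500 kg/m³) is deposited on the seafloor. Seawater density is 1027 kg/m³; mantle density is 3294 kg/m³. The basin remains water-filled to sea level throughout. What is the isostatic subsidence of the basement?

2.31 km

Submarine loading: the sediment displaces seawater, and the subsidence is in turn flooded, so s (ρ_m − ρ_w) = t (ρ_sed − ρ_w).
s = 3.56 km × (2500 − 1027) / (3294 − 1027) = 2.31 km.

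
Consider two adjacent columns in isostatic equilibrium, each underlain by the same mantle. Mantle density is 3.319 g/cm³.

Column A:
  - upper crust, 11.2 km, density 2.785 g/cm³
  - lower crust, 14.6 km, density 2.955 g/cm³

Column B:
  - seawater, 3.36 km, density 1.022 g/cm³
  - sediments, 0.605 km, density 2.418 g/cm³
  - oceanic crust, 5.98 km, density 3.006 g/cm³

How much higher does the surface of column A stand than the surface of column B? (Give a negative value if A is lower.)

0.35 km

For any compensation level in the mantle, the mantle terms cancel and isostasy reduces to e = (Σt_A − Σt_B) − (Σ(ρt)_A − Σ(ρt)_B) / ρ_m.
Σt_A = 25.8 km; Σt_B = 9.945 km; Σ(ρt)_A = 74.335; Σ(ρt)_B = 22.87269 (in km·g/cm³).
e = (25.8 − 9.945) − (74.335 − 22.87269) / 3.319 = 0.35 km.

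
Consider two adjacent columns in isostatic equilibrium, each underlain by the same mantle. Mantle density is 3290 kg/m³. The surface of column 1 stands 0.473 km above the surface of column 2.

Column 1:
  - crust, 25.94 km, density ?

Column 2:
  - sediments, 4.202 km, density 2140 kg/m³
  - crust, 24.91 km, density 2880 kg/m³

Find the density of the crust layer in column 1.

2650 kg/m³

Take the compensation level at the base of the deeper column (depth z_c below the surface of column 1) and equate Σ ρ_i t_i down to z_c; mantle fills any gap and the z_c terms cancel.
Column 1: 25.94×ρ + (z_c − 25.94)×3290
Column 2: 0.473×0 + 4.202×2140 + 24.91×2880 + (z_c − 0.473 − 29.112)×3290
The z_c×3290 term appears on both sides and cancels. Collect the known terms of each column as K = Σ(ρt)_known − 3290 × (depth of known layers): K_1 = 0 − 3290×25.94 = −85342.6; K_2 = 80733.08 − 3290×(0.473 + 29.112) = −16601.57.
Balance: K_1 + 25.94×ρ = K_2, so ρ = (K_2 − K_1)/25.94 = 68741/25.94 = 2650 kg/m³.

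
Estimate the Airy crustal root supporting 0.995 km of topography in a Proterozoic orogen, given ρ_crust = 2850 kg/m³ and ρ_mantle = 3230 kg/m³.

For local isostatic compensation: the weight of the topography is balanced by the buoyancy of the root, ρ_c h = (ρ_m − ρ_c) r.
r = h · ρ_c / (ρ_m − ρ_c) = 0.995 km × 2850 / (3230 − 2850) = 7.46 km.

7.46 km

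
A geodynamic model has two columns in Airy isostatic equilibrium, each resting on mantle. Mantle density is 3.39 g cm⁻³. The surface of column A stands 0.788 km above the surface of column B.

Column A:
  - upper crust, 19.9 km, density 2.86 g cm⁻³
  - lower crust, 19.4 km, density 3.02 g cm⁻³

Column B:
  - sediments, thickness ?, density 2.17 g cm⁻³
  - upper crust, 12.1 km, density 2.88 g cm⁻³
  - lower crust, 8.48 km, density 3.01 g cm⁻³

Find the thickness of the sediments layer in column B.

4.64 km

Take the compensation level at the base of the deeper column (depth z_c below the surface of column A) and equate Σ ρ_i t_i down to z_c; mantle fills any gap and the z_c terms cancel.
Column A: 19.9×2.86 + 19.4×3.02 + (z_c − 39.3)×3.39
Column B: 0.788×0 + x×2.17 + 12.1×2.88 + 8.48×3.01 + (z_c − 0.788 − 20.58 − x)×3.39
The z_c×3.39 term appears on both sides and cancels. Collect the known terms of each column as K = Σ(ρt)_known − 3.39 × (depth of known layers): K_A = 115.502 − 3.39×39.3 = −17.725; K_B = 60.3728 − 3.39×(0.788 + 20.58) = −12.06472.
Balance: K_A = K_B − x×(3.39 − 2.17), so x = (K_B − K_A)/(3.39 − 2.17) = 5.66028/1.22 = 4.64 km.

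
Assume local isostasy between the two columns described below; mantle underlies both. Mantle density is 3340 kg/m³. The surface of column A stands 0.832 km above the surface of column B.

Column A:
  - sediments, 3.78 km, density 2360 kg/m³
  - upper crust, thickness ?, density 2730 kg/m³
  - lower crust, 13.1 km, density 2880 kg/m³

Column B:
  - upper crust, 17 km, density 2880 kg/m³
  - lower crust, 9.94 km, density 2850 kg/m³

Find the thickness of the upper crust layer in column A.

Take the compensation level at the base of the deeper column (depth z_c below the surface of column A) and equate Σ ρ_i t_i down to z_c; mantle fills any gap and the z_c terms cancel.
Column A: 3.78×2360 + x×2730 + 13.1×2880 + (z_c − 16.88 − x)×3340
Column B: 0.832×0 + 17×2880 + 9.94×2850 + (z_c − 0.832 − 26.94)×3340
The z_c×3340 term appears on both sides and cancels. Collect the known terms of each column as K = Σ(ρt)_known − 3340 × (depth of known layers): K_A = 46648.8 − 3340×16.88 = −9730.4; K_B = 77289 − 3340×(0.832 + 26.94) = −15469.48.
Balance: K_A − x×(3340 − 2730) = K_B, so x = (K_A − K_B)/(3340 − 2730) = 5739.08/610 = 9.41 km.

9.41 km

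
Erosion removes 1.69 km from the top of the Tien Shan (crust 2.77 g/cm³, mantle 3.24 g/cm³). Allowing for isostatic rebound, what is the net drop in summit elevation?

Rebound u = e ρ_c/ρ_m = 1.69 km × 2.77/3.24 = 1.445 km.
Net surface drop = e − u = 1.69 km − 1.445 km = e (ρ_m − ρ_c)/ρ_m = 0.245 km.

0.245 km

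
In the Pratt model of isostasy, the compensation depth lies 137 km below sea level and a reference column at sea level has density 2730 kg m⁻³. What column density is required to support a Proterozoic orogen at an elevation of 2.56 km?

Pratt balance: ρ_ref D = ρ (D + h).
ρ = ρ_ref D/(D + h) = 2730 × 137 km/(137 km + 2.56 km) = 2680 kg m⁻³.

2680 kg m⁻³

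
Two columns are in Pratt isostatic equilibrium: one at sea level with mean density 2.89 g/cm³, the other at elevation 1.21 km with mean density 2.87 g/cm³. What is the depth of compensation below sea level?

ρ_ref D = ρ (D + h) → D (ρ_ref − ρ) = ρ h.
D = ρ h/(ρ_ref − ρ) = 2.87 × 1.21 km/(2.89 − 2.87) = 174 km.

174 km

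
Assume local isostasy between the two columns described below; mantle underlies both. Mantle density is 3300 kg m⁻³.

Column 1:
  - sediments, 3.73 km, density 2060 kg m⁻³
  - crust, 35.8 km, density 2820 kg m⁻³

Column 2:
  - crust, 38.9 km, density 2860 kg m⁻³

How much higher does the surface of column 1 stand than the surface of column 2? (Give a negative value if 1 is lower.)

1.42 km

For any compensation level in the mantle, the mantle terms cancel and isostasy reduces to e = (Σt_1 − Σt_2) − (Σ(ρt)_1 − Σ(ρt)_2) / ρ_m.
Σt_1 = 39.53 km; Σt_2 = 38.9 km; Σ(ρt)_1 = 108639.8; Σ(ρt)_2 = 111254 (in km·kg m⁻³).
e = (39.53 − 38.9) − (108639.8 − 111254) / 3300 = 1.42 km.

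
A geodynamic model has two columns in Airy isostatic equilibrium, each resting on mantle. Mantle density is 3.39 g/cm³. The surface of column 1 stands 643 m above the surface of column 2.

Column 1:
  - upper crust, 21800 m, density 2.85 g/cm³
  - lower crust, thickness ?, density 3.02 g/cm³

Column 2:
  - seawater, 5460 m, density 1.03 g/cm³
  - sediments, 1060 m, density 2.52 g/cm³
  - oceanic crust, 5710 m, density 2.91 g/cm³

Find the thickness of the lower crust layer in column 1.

18800 m

Take the compensation level at the base of the deeper column (depth z_c below the surface of column 1) and equate Σ ρ_i t_i down to z_c; mantle fills any gap and the z_c terms cancel.
Column 1: 21800×2.85 + x×3.02 + (z_c − 21800 − x)×3.39
Column 2: 643×0 + 5460×1.03 + 1060×2.52 + 5710×2.91 + (z_c − 643 − 12230)×3.39
The z_c×3.39 term appears on both sides and cancels. Collect the known terms of each column as K = Σ(ρt)_known − 3.39 × (depth of known layers): K_1 = 62130 − 3.39×21800 = −11772; K_2 = 24911.1 − 3.39×(643 + 12230) = −18728.37.
Balance: K_1 − x×(3.39 − 3.02) = K_2, so x = (K_1 − K_2)/(3.39 − 3.02) = 6956.37/0.37 = 18800 m.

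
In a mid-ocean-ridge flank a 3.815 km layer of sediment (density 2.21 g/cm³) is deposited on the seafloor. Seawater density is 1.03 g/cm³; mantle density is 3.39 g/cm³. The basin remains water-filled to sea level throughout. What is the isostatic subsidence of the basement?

1.91 km

Submarine loading: the sediment displaces seawater, and the subsidence is in turn flooded, so s (ρ_m − ρ_w) = t (ρ_sed − ρ_w).
s = 3.815 km × (2.21 − 1.03) / (3.39 − 1.03) = 1.91 km.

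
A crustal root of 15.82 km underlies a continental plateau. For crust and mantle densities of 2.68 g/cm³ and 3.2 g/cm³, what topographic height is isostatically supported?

3.07 km

Equating mass per unit area of the two columns: ρ_c h = (ρ_m − ρ_c) r.
h = r (ρ_m − ρ_c) / ρ_c = 15.82 km × (3.2 − 2.68) / 2.68 = 3.07 km.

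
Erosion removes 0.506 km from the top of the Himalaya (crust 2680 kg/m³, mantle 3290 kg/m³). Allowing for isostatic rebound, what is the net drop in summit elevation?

0.0938 km

Rebound u = e ρ_c/ρ_m = 0.506 km × 2680/3290 = 0.4122 km.
Net surface drop = e − u = 0.506 km − 0.4122 km = e (ρ_m − ρ_c)/ρ_m = 0.0938 km.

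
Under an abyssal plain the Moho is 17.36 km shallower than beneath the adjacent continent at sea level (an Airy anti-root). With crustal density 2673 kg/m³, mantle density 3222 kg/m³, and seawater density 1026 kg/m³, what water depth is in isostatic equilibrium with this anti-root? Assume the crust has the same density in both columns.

5.79 km

Replacing a thickness d of crust by seawater at the top must be balanced by replacing crust with mantle at the base: d (ρ_c − ρ_w) = a (ρ_m − ρ_c).
d = a (ρ_m − ρ_c)/(ρ_c − ρ_w) = 17.36 km × 549/1647 = 5.79 km.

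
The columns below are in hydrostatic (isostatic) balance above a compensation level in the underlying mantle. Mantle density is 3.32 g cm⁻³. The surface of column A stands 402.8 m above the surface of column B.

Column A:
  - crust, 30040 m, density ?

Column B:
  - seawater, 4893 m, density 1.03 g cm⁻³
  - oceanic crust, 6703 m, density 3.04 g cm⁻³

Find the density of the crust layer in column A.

2.84 g cm⁻³

Take the compensation level at the base of the deeper column (depth z_c below the surface of column A) and equate Σ ρ_i t_i down to z_c; mantle fills any gap and the z_c terms cancel.
Column A: 30040×ρ + (z_c − 30040)×3.32
Column B: 402.8×0 + 4893×1.03 + 6703×3.04 + (z_c − 402.8 − 11596)×3.32
The z_c×3.32 term appears on both sides and cancels. Collect the known terms of each column as K = Σ(ρt)_known − 3.32 × (depth of known layers): K_A = 0 − 3.32×30040 = −99732.8; K_B = 25416.91 − 3.32×(402.8 + 11596) = −14419.106.
Balance: K_A + 30040×ρ = K_B, so ρ = (K_B − K_A)/30040 = 85313.7/30040 = 2.84 g cm⁻³.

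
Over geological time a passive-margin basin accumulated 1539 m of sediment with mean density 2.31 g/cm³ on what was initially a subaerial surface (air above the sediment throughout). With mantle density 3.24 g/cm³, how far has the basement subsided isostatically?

Subaerial load: s = t ρ_sed / ρ_m = 1539 m × 2.31/3.24 = 1100 m.

1100 m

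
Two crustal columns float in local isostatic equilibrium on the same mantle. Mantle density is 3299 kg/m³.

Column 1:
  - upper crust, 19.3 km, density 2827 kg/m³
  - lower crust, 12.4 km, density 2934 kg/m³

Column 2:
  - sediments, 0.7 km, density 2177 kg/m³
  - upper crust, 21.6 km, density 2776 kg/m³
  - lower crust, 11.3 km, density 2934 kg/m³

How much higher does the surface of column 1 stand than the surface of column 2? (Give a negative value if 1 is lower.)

For any compensation level in the mantle, the mantle terms cancel and isostasy reduces to e = (Σt_1 − Σt_2) − (Σ(ρt)_1 − Σ(ρt)_2) / ρ_m.
Σt_1 = 31.7 km; Σt_2 = 33.6 km; Σ(ρt)_1 = 90942.7; Σ(ρt)_2 = 94639.7 (in km·kg/m³).
e = (31.7 − 33.6) − (90942.7 − 94639.7) / 3299 = −0.779 km.

−0.779 km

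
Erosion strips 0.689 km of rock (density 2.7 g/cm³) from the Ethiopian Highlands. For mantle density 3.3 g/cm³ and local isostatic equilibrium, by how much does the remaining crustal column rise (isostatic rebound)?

Unloading: uplift u = e ρ_c/ρ_m = 0.689 km × 2.7/3.3 = 0.564 km.

0.564 km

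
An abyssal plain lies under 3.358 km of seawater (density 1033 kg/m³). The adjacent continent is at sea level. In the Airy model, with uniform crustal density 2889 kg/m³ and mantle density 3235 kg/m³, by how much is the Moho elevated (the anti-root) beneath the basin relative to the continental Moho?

18 km

Isostatic balance requires: replacing crust with seawater at the top is compensated by replacing crust with mantle at the base: d (ρ_c − ρ_w) = a (ρ_m − ρ_c).
a = d (ρ_c − ρ_w)/(ρ_m − ρ_c) = 3.358 km × 1856/346 = 18 km.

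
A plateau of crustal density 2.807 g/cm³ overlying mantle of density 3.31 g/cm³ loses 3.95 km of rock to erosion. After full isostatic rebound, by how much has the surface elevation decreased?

0.6 km

Rebound u = e ρ_c/ρ_m = 3.95 km × 2.807/3.31 = 3.35 km.
Net surface drop = e − u = 3.95 km − 3.35 km = e (ρ_m − ρ_c)/ρ_m = 0.6 km.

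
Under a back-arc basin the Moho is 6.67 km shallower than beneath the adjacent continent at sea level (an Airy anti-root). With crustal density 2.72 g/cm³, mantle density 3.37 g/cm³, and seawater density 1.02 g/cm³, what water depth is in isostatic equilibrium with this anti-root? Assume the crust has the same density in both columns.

Replacing a thickness d of crust by seawater at the top must be balanced by replacing crust with mantle at the base: d (ρ_c − ρ_w) = a (ρ_m − ρ_c).
d = a (ρ_m − ρ_c)/(ρ_c − ρ_w) = 6.67 km × 0.65/1.7 = 2.55 km.

2.55 km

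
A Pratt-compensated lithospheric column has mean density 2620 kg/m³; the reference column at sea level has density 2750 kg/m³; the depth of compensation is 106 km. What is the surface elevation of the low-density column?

ρ_ref D = ρ (D + h) → h = D (ρ_ref − ρ)/ρ.
h = 106 km × (2750 − 2620)/2620 = 5.26 km.

5.26 km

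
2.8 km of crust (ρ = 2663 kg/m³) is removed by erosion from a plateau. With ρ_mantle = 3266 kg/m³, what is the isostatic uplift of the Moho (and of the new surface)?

2.28 km

Unloading: uplift u = e ρ_c/ρ_m = 2.8 km × 2663/3266 = 2.28 km.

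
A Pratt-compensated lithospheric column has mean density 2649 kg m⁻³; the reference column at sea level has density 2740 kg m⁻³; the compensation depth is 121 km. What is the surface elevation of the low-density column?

4.16 km

ρ_ref D = ρ (D + h) → h = D (ρ_ref − ρ)/ρ.
h = 121 km × (2740 − 2649)/2649 = 4.16 km.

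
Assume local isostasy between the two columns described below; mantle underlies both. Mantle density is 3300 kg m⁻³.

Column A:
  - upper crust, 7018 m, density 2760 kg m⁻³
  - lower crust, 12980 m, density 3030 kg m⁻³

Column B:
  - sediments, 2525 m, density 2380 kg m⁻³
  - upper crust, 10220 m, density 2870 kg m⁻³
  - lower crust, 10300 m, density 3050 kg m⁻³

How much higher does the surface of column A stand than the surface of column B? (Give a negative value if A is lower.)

For any compensation level in the mantle, the mantle terms cancel and isostasy reduces to e = (Σt_A − Σt_B) − (Σ(ρt)_A − Σ(ρt)_B) / ρ_m.
Σt_A = 19998 m; Σt_B = 23045 m; Σ(ρt)_A = 58699080; Σ(ρt)_B = 66755900 (in m·kg m⁻³).
e = (19998 − 23045) − (58699080 − 66755900) / 3300 = −606 m.

−606 m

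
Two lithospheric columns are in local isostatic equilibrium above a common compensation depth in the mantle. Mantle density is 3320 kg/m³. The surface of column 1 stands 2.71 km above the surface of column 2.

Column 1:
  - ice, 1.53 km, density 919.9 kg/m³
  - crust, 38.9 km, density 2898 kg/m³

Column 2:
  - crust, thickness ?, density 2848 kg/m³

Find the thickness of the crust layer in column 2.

23.5 km

Take the compensation level at the base of the deeper column (depth z_c below the surface of column 1) and equate Σ ρ_i t_i down to z_c; mantle fills any gap and the z_c terms cancel.
Column 1: 1.53×919.9 + 38.9×2898 + (z_c − 40.43)×3320
Column 2: 2.71×0 + x×2848 + (z_c − 2.71 − 0 − x)×3320
The z_c×3320 term appears on both sides and cancels. Collect the known terms of each column as K = Σ(ρt)_known − 3320 × (depth of known layers): K_1 = 114139.647 − 3320×40.43 = −20087.953; K_2 = 0 − 3320×(2.71 + 0) = −8997.2.
Balance: K_1 = K_2 − x×(3320 − 2848), so x = (K_2 − K_1)/(3320 − 2848) = 11090.8/472 = 23.5 km.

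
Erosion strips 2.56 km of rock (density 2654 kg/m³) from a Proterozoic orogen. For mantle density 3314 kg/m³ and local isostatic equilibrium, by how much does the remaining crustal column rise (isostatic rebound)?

2.05 km

Unloading: uplift u = e ρ_c/ρ_m = 2.56 km × 2654/3314 = 2.05 km.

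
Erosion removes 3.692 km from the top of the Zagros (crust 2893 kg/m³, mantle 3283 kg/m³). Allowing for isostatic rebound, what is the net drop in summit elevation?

0.439 km

Rebound u = e ρ_c/ρ_m = 3.692 km × 2893/3283 = 3.253 km.
Net surface drop = e − u = 3.692 km − 3.253 km = e (ρ_m − ρ_c)/ρ_m = 0.439 km.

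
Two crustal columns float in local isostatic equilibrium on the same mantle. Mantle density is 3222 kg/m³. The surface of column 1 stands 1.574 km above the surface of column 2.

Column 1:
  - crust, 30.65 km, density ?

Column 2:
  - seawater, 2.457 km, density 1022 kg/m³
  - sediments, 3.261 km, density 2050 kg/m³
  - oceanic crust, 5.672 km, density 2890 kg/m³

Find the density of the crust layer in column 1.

Take the compensation level at the base of the deeper column (depth z_c below the surface of column 1) and equate Σ ρ_i t_i down to z_c; mantle fills any gap and the z_c terms cancel.
Column 1: 30.65×ρ + (z_c − 30.65)×3222
Column 2: 1.574×0 + 2.457×1022 + 3.261×2050 + 5.672×2890 + (z_c − 1.574 − 11.39)×3222
The z_c×3222 term appears on both sides and cancels. Collect the known terms of each column as K = Σ(ρt)_known − 3222 × (depth of known layers): K_1 = 0 − 3222×30.65 = −98754.3; K_2 = 25588.184 − 3222×(1.574 + 11.39) = −16181.824.
Balance: K_1 + 30.65×ρ = K_2, so ρ = (K_2 − K_1)/30.65 = 82572.5/30.65 = 2690 kg/m³.

2690 kg/m³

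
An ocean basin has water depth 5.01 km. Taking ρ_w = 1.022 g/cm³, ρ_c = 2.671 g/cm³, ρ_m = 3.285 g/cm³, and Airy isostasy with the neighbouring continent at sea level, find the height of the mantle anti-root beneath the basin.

Equating mass per unit area of the two columns: replacing crust with seawater at the top is compensated by replacing crust with mantle at the base: d (ρ_c − ρ_w) = a (ρ_m − ρ_c).
a = d (ρ_c − ρ_w)/(ρ_m − ρ_c) = 5.01 km × 1.649/0.614 = 13.5 km.

13.5 km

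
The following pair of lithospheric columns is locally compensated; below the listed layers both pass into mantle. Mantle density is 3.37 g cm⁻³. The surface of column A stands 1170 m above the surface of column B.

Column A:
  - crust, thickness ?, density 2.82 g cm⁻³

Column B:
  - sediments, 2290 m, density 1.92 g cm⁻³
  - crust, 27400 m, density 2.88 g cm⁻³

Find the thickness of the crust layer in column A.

37600 m

Take the compensation level at the base of the deeper column (depth z_c below the surface of column A) and equate Σ ρ_i t_i down to z_c; mantle fills any gap and the z_c terms cancel.
Column A: x×2.82 + (z_c − 0 − x)×3.37
Column B: 1170×0 + 2290×1.92 + 27400×2.88 + (z_c − 1170 − 29690)×3.37
The z_c×3.37 term appears on both sides and cancels. Collect the known terms of each column as K = Σ(ρt)_known − 3.37 × (depth of known layers): K_A = 0 − 3.37×0 = 0; K_B = 83308.8 − 3.37×(1170 + 29690) = −20689.4.
Balance: K_A − x×(3.37 − 2.82) = K_B, so x = (K_A − K_B)/(3.37 − 2.82) = 20689.4/0.55 = 37600 m.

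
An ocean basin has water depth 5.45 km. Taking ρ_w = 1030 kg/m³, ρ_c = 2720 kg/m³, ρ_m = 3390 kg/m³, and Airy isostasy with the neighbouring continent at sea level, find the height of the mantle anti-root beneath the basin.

In Airy isostatic equilibrium: replacing crust with seawater at the top is compensated by replacing crust with mantle at the base: d (ρ_c − ρ_w) = a (ρ_m − ρ_c).
a = d (ρ_c − ρ_w)/(ρ_m − ρ_c) = 5.45 km × 1690/670 = 13.7 km.

13.7 km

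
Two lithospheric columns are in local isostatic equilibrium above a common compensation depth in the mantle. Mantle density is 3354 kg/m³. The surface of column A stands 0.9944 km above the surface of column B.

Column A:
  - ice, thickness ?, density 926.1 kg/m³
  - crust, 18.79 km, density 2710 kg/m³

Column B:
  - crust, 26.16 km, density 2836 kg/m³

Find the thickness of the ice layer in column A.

Take the compensation level at the base of the deeper column (depth z_c below the surface of column A) and equate Σ ρ_i t_i down to z_c; mantle fills any gap and the z_c terms cancel.
Column A: x×926.1 + 18.79×2710 + (z_c − 18.79 − x)×3354
Column B: 0.9944×0 + 26.16×2836 + (z_c − 0.9944 − 26.16)×3354
The z_c×3354 term appears on both sides and cancels. Collect the known terms of each column as K = Σ(ρt)_known − 3354 × (depth of known layers): K_A = 50920.9 − 3354×18.79 = −12100.76; K_B = 74189.76 − 3354×(0.9944 + 26.16) = −16886.0976.
Balance: K_A − x×(3354 − 926.1) = K_B, so x = (K_A − K_B)/(3354 − 926.1) = 4785.34/2427.9 = 1.97 km.

1.97 km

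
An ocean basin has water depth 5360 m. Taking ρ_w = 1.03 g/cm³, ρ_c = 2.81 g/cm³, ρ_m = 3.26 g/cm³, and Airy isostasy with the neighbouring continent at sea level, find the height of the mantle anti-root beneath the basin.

21200 m

For local isostatic compensation: replacing crust with seawater at the top is compensated by replacing crust with mantle at the base: d (ρ_c − ρ_w) = a (ρ_m − ρ_c).
a = d (ρ_c − ρ_w)/(ρ_m − ρ_c) = 5360 m × 1.78/0.45 = 21200 m.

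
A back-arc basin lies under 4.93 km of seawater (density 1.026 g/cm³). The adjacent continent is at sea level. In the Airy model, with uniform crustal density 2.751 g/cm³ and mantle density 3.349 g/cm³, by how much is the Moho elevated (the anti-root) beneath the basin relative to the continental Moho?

14.2 km

For local isostatic compensation: replacing crust with seawater at the top is compensated by replacing crust with mantle at the base: d (ρ_c − ρ_w) = a (ρ_m − ρ_c).
a = d (ρ_c − ρ_w)/(ρ_m − ρ_c) = 4.93 km × 1.725/0.598 = 14.2 km.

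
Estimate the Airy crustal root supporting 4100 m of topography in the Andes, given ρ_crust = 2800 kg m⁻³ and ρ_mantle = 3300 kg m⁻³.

23000 m

For local isostatic compensation: the weight of the topography is balanced by the buoyancy of the root, ρ_c h = (ρ_m − ρ_c) r.
r = h · ρ_c / (ρ_m − ρ_c) = 4100 m × 2800 / (3300 − 2800) = 23000 m.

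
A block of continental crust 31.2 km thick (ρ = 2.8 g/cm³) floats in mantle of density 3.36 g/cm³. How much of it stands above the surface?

5.2 km

Floating equilibrium: submerged depth d = t ρ_obj/ρ_fluid = 31.2 km × 2.8/3.36 = 26 km.
Freeboard = t − d = 31.2 km − 26 km = 5.2 km.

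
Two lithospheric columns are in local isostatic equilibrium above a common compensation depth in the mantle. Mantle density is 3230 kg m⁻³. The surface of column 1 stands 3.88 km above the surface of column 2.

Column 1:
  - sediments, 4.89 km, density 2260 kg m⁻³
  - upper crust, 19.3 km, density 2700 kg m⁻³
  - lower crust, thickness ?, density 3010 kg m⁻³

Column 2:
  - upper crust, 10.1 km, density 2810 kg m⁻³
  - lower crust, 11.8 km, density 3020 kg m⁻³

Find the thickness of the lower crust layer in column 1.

Take the compensation level at the base of the deeper column (depth z_c below the surface of column 1) and equate Σ ρ_i t_i down to z_c; mantle fills any gap and the z_c terms cancel.
Column 1: 4.89×2260 + 19.3×2700 + x×3010 + (z_c − 24.19 − x)×3230
Column 2: 3.88×0 + 10.1×2810 + 11.8×3020 + (z_c − 3.88 − 21.9)×3230
The z_c×3230 term appears on both sides and cancels. Collect the known terms of each column as K = Σ(ρt)_known − 3230 × (depth of known layers): K_1 = 63161.4 − 3230×24.19 = −14972.3; K_2 = 64017 − 3230×(3.88 + 21.9) = −19252.4.
Balance: K_1 − x×(3230 − 3010) = K_2, so x = (K_1 − K_2)/(3230 − 3010) = 4280.1/220 = 19.5 km.

19.5 km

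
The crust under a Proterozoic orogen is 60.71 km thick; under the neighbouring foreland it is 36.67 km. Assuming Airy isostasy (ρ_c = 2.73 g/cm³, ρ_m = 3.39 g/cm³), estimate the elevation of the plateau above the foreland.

Excess crust Δ = 60.71 km − 36.67 km = 24.04 km, split between elevation h and root r with h + r = Δ.
Airy balance ρ_c h = (ρ_m − ρ_c) r gives r = h ρ_c/(ρ_m − ρ_c), so h (1 + ρ_c/(ρ_m − ρ_c)) = Δ, i.e. h = Δ (ρ_m − ρ_c)/ρ_m.
h = 24.04 km × 0.66/3.39 = 4.68 km.

4.68 km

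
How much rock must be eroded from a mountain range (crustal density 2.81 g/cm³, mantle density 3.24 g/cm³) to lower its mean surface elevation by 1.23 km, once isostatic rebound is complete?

9.27 km

Net drop Δ = e − u = e − e ρ_c/ρ_m = e (ρ_m − ρ_c)/ρ_m.
e = Δ ρ_m/(ρ_m − ρ_c) = 1.23 km × 3.24/0.43 = 9.27 km.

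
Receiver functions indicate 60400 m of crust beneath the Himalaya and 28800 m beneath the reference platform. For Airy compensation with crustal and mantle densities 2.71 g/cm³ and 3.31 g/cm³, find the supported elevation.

Excess crust Δ = 60400 m − 28800 m = 31600 m, split between elevation h and root r with h + r = Δ.
Airy balance ρ_c h = (ρ_m − ρ_c) r gives r = h ρ_c/(ρ_m − ρ_c), so h (1 + ρ_c/(ρ_m − ρ_c)) = Δ, i.e. h = Δ (ρ_m − ρ_c)/ρ_m.
h = 31600 m × 0.6/3.31 = 5730 m.

5730 m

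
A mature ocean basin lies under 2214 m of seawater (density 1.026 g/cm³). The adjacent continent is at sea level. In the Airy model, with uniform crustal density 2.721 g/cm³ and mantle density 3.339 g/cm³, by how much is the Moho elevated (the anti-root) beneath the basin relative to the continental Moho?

6070 m

Isostatic balance requires: replacing crust with seawater at the top is compensated by replacing crust with mantle at the base: d (ρ_c − ρ_w) = a (ρ_m − ρ_c).
a = d (ρ_c − ρ_w)/(ρ_m − ρ_c) = 2214 m × 1.695/0.618 = 6070 m.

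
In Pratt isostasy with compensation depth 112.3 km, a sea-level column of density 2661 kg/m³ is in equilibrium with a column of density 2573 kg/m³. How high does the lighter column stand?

3.84 km

ρ_ref D = ρ (D + h) → h = D (ρ_ref − ρ)/ρ.
h = 112.3 km × (2661 − 2573)/2573 = 3.84 km.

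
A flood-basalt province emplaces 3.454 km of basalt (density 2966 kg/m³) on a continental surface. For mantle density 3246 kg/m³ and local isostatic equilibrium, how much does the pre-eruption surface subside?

Subaerial loading: s = t ρ_load / ρ_m.
s = 3.454 km × 2966/3246 = 3.16 km.

3.16 km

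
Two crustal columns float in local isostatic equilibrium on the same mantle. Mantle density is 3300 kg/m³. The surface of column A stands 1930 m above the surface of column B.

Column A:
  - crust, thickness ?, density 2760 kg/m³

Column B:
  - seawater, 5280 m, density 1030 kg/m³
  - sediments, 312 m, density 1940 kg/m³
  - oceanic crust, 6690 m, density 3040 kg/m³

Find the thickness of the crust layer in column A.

Take the compensation level at the base of the deeper column (depth z_c below the surface of column A) and equate Σ ρ_i t_i down to z_c; mantle fills any gap and the z_c terms cancel.
Column A: x×2760 + (z_c − 0 − x)×3300
Column B: 1930×0 + 5280×1030 + 312×1940 + 6690×3040 + (z_c − 1930 − 12282)×3300
The z_c×3300 term appears on both sides and cancels. Collect the known terms of each column as K = Σ(ρt)_known − 3300 × (depth of known layers): K_A = 0 − 3300×0 = 0; K_B = 26381280 − 3300×(1930 + 12282) = −20518320.
Balance: K_A − x×(3300 − 2760) = K_B, so x = (K_A − K_B)/(3300 − 2760) = 20518300/540 = 38000 m.

38000 m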